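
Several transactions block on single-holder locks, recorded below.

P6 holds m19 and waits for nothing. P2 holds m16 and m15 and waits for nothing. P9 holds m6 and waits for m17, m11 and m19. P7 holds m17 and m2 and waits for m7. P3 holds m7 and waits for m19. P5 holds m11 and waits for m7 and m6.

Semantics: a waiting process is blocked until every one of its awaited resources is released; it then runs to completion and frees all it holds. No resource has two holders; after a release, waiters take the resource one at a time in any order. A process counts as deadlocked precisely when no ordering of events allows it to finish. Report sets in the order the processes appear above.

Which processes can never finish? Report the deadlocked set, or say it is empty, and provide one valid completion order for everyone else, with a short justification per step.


The deadlocked set is P9 and P5.
Key observation: the cycle P9 -> P5 -> P9 can never break — each member waits on the next; no other process is dragged down with it.
The rest can finish in the order P6, P3, P7, P2.
Verifying each step:
  run P6 (it waits on nothing); releases m19
  P3 waits on m19 — all released -> runs and releases m7
  P7 waits on m7 — all released -> runs and releases m17 and m2
  run P2 (it waits on nothing); releases m16 and m15


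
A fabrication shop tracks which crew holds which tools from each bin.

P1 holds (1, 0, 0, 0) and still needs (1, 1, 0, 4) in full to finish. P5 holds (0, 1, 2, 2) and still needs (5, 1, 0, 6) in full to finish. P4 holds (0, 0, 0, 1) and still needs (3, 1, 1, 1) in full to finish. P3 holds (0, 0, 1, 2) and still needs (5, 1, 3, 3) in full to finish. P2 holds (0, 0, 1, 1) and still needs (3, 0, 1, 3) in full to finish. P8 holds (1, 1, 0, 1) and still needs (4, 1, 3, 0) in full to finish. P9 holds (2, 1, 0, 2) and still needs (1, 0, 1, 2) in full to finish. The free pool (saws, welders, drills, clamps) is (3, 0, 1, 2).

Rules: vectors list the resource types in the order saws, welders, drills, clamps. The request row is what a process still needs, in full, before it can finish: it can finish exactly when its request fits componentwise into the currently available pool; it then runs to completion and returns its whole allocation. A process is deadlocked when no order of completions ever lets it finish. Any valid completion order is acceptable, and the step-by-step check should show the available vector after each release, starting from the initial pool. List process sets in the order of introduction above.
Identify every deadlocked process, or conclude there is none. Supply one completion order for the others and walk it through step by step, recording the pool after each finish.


The deadlocked set is empty.
Key observation: starting with P9, each completion frees enough for the next — no one is permanently blocked.
A valid finishing order for the others: P9, P2, P4, P5, P1, P3, P8. Walking it through:
  pool = (3, 0, 1, 2)
  P9: need (1, 0, 1, 2) fits (3, 0, 1, 2); releases (2, 1, 0, 2), pool now (5, 1, 1, 4)
  P2: need (3, 0, 1, 3) fits (5, 1, 1, 4); releases (0, 0, 1, 1), pool now (5, 1, 2, 5)
  P4: need (3, 1, 1, 1) fits (5, 1, 2, 5); releases (0, 0, 0, 1), pool now (5, 1, 2, 6)
  P5: need (5, 1, 0, 6) fits (5, 1, 2, 6); releases (0, 1, 2, 2), pool now (5, 2, 4, 8)
  P1: need (1, 1, 0, 4) fits (5, 2, 4, 8); releases (1, 0, 0, 0), pool now (6, 2, 4, 8)
  P3: need (5, 1, 3, 3) fits (6, 2, 4, 8); releases (0, 0, 1, 2), pool now (6, 2, 5, 10)
  P8: need (4, 1, 3, 0) fits (6, 2, 5, 10); releases (1, 1, 0, 1), pool now (7, 3, 5, 11)


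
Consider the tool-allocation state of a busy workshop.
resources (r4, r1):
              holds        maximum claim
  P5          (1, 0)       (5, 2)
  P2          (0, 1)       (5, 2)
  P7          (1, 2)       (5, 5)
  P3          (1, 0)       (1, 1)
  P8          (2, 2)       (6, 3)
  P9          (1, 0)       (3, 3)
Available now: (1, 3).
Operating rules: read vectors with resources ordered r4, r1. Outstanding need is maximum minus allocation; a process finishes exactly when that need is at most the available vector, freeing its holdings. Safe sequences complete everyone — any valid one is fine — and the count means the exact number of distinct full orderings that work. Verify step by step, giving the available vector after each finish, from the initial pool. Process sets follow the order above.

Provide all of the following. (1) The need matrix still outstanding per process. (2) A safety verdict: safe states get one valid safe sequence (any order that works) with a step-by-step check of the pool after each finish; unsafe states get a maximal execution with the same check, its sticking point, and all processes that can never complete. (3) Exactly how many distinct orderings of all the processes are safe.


(1) Remaining need (order r4, r1):
  P5: (4, 2)
  P2: (5, 1)
  P7: (4, 3)
  P3: (0, 1)
  P8: (4, 1)
  P9: (2, 3)
(2) The state is UNSAFE.
Key observation: once P3, P9 finish, the pool peaks at (3, 3) — and every remaining process still needs more r4 than that.
The run P3, P9 cannot be extended any further. Walking it through:
  pool = (1, 3)
  P3: need (0, 1) fits (1, 3); releases (1, 0), pool now (2, 3)
  P9: need (2, 3) fits (2, 3); releases (1, 0), pool now (3, 3)
  P5 cannot run: need (4, 2) vs free (3, 3) (insufficient r4)
  P2 cannot run: need (5, 1) vs free (3, 3) (insufficient r4)
  P7 cannot run: need (4, 3) vs free (3, 3) (insufficient r4)
  P8 cannot run: need (4, 1) vs free (3, 3) (insufficient r4)
Processes that can never finish: P5, P2, P7 and P8.
(3) The exact count: 0 of the possible complete orderings are safe sequences.


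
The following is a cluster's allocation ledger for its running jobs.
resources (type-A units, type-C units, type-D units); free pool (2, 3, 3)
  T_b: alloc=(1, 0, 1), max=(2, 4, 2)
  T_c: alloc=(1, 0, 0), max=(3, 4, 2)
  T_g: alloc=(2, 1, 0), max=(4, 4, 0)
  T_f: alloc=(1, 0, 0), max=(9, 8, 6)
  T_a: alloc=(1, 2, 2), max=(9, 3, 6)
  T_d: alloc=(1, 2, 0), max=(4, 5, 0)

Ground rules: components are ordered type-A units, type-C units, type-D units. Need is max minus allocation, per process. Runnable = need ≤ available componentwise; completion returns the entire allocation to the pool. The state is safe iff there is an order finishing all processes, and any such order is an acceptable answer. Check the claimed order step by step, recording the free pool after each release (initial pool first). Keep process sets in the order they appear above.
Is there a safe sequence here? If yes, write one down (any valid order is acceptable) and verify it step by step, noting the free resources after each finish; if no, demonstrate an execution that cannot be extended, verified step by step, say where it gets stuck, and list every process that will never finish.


UNSAFE.
Key observation: once T_g, T_b, T_d, T_c finish, the pool peaks at (7, 6, 4) — and every remaining process still needs more type-A units than that.
A maximal execution: T_g, T_b, T_d, T_c — then nothing else fits. Step-by-step check:
  pool = (2, 3, 3)
  T_g needs (2, 3, 0) <= (2, 3, 3) -> finishes; pool += (2, 1, 0) = (4, 4, 3)
  T_b needs (1, 4, 1) <= (4, 4, 3) -> finishes; pool += (1, 0, 1) = (5, 4, 4)
  T_d needs (3, 3, 0) <= (5, 4, 4) -> finishes; pool += (1, 2, 0) = (6, 6, 4)
  T_c needs (2, 4, 2) <= (6, 6, 4) -> finishes; pool += (1, 0, 0) = (7, 6, 4)
  blocked: T_f wants (8, 8, 6), pool (7, 6, 4) — not enough type-A units, type-C units and type-D units
  blocked: T_a wants (8, 1, 4), pool (7, 6, 4) — not enough type-A units
Permanently blocked: T_f and T_a.


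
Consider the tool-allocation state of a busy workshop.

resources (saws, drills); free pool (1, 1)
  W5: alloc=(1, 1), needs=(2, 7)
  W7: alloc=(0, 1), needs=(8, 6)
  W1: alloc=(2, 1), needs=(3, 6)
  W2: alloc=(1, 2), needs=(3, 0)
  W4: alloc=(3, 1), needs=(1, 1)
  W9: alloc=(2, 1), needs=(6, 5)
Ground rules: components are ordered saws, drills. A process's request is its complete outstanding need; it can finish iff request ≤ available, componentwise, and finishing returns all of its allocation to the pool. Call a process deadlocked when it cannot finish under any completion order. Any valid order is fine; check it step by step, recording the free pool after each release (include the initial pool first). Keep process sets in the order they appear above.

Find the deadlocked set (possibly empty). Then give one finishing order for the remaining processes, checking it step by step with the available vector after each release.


Deadlocked set: W5, W7, W1 and W9.
Key observation: even finishing W4, W2 leaves just (5, 4) free — too little drills for any of the remaining processes.
One completion order for the rest: W4, W2. Check, step by step:
  pool = (1, 1)
  run W4 (needs (1, 1), free (1, 1)); after release of (3, 1) the pool is (4, 2)
  run W2 (needs (3, 0), free (4, 2)); after release of (1, 2) the pool is (5, 4)
None of the blocked processes ever fits:
  W5 cannot run: need (2, 7) vs free (5, 4) (insufficient drills)
  W7 cannot run: need (8, 6) vs free (5, 4) (insufficient saws and drills)
  W1 cannot run: need (3, 6) vs free (5, 4) (insufficient drills)
  W9 cannot run: need (6, 5) vs free (5, 4) (insufficient saws and drills)


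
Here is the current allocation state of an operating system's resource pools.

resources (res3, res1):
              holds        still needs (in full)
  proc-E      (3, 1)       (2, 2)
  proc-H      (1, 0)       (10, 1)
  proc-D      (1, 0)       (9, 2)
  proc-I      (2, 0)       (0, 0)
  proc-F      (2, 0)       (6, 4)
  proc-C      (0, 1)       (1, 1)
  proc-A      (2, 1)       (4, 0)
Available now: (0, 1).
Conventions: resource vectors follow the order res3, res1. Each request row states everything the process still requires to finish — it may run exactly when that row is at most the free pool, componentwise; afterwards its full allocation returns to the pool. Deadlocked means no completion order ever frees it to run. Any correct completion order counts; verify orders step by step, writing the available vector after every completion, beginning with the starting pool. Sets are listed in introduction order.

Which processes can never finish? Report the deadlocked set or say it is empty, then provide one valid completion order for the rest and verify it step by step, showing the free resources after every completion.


No process is deadlocked.
Key observation: proc-I can run right away; the returned allocation unlocks the remaining processes in turn.
One completion order for the rest: proc-I, proc-C, proc-E, proc-A, proc-F, proc-D, proc-H. Check, step by step:
  pool = (0, 1)
  proc-I needs (0, 0) <= (0, 1) -> finishes; pool += (2, 0) = (2, 1)
  proc-C needs (1, 1) <= (2, 1) -> finishes; pool += (0, 1) = (2, 2)
  proc-E needs (2, 2) <= (2, 2) -> finishes; pool += (3, 1) = (5, 3)
  proc-A needs (4, 0) <= (5, 3) -> finishes; pool += (2, 1) = (7, 4)
  proc-F needs (6, 4) <= (7, 4) -> finishes; pool += (2, 0) = (9, 4)
  proc-D needs (9, 2) <= (9, 4) -> finishes; pool += (1, 0) = (10, 4)
  proc-H needs (10, 1) <= (10, 4) -> finishes; pool += (1, 0) = (11, 4)


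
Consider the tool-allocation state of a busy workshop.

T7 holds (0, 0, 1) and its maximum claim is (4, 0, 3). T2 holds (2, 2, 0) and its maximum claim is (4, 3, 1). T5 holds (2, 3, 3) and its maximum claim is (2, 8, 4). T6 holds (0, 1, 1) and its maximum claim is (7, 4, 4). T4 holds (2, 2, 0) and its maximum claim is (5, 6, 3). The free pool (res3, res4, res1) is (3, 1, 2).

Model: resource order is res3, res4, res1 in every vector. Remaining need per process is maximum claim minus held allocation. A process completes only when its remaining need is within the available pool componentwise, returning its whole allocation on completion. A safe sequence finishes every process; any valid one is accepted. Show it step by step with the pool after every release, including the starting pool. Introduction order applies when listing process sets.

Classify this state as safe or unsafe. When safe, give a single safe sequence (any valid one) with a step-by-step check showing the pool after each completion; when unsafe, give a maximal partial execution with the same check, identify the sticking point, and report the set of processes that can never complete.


UNSAFE.
Key observation: after T2, T7 the pool peaks at (5, 3, 3), and each blocked process is short somewhere: T5 on res4; T6 on res3; T4 on res4.
A maximal execution: T2, T7 — then nothing else fits. Walking it through:
  pool = (3, 1, 2)
  T2: need (2, 1, 1) fits (3, 1, 2); releases (2, 2, 0), pool now (5, 3, 2)
  T7: need (4, 0, 2) fits (5, 3, 2); releases (0, 0, 1), pool now (5, 3, 3)
  blocked: T5 wants (0, 5, 1), pool (5, 3, 3) — not enough res4
  blocked: T6 wants (7, 3, 3), pool (5, 3, 3) — not enough res3
  blocked: T4 wants (3, 4, 3), pool (5, 3, 3) — not enough res4
Permanently blocked: T5, T6 and T4.


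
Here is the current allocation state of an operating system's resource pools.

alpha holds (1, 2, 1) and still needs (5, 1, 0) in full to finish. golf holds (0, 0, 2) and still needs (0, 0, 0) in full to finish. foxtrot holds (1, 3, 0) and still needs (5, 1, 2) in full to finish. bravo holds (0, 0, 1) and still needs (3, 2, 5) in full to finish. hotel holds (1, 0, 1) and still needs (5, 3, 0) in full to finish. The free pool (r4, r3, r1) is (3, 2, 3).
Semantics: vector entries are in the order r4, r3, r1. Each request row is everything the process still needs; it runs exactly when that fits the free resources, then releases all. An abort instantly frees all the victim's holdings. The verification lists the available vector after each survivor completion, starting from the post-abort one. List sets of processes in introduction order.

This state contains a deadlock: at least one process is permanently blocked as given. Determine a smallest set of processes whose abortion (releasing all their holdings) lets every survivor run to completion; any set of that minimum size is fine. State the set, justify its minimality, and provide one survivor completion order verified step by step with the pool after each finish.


The answer: abort foxtrot and hotel.
Key observation: the deadlocked alpha becomes finishable only because foxtrot and hotel released (2, 3, 1); it completes at step 2 below.
No one abort is enough; case by case: alpha alone leaves foxtrot blocked (short on r4); golf alone leaves alpha blocked (short on r4); foxtrot alone leaves alpha blocked (short on r4); bravo alone leaves alpha blocked (short on r4); hotel alone leaves alpha blocked (short on r4).
Survivors finish in the order: golf, alpha, bravo. Verifying each step (pool after the aborts first):
  pool = (5, 5, 4)
  golf: need (0, 0, 0) fits (5, 5, 4); releases (0, 0, 2), pool now (5, 5, 6)
  alpha: need (5, 1, 0) fits (5, 5, 6); releases (1, 2, 1), pool now (6, 7, 7)
  bravo: need (3, 2, 5) fits (6, 7, 7); releases (0, 0, 1), pool now (6, 7, 8)


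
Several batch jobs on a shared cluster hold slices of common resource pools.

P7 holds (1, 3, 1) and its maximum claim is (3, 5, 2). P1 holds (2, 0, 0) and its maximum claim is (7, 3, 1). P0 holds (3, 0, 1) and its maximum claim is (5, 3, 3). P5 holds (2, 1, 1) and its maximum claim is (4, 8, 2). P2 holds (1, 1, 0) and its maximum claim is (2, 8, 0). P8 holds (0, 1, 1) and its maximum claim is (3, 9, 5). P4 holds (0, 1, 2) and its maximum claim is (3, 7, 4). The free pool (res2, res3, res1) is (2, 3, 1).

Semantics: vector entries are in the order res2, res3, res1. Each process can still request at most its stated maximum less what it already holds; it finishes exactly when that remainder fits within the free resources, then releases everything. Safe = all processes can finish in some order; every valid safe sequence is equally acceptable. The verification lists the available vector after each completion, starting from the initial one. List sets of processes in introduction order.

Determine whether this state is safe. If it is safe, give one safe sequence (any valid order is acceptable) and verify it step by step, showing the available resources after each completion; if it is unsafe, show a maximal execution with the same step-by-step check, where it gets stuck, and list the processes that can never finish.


SAFE — a valid safe sequence is P7, P0, P4, P5, P8, P2, P1.
Key observation: reading the order forward, P7 is the first process whose need (2, 2, 1) meets the free pool (2, 3, 1) exactly on a resource it requests.
Check, step by step:
  pool = (2, 3, 1)
  P7 needs (2, 2, 1) <= (2, 3, 1) -> finishes; pool += (1, 3, 1) = (3, 6, 2)
  P0 needs (2, 3, 2) <= (3, 6, 2) -> finishes; pool += (3, 0, 1) = (6, 6, 3)
  P4 needs (3, 6, 2) <= (6, 6, 3) -> finishes; pool += (0, 1, 2) = (6, 7, 5)
  P5 needs (2, 7, 1) <= (6, 7, 5) -> finishes; pool += (2, 1, 1) = (8, 8, 6)
  P8 needs (3, 8, 4) <= (8, 8, 6) -> finishes; pool += (0, 1, 1) = (8, 9, 7)
  P2 needs (1, 7, 0) <= (8, 9, 7) -> finishes; pool += (1, 1, 0) = (9, 10, 7)
  P1 needs (5, 3, 1) <= (9, 10, 7) -> finishes; pool += (2, 0, 0) = (11, 10, 7)


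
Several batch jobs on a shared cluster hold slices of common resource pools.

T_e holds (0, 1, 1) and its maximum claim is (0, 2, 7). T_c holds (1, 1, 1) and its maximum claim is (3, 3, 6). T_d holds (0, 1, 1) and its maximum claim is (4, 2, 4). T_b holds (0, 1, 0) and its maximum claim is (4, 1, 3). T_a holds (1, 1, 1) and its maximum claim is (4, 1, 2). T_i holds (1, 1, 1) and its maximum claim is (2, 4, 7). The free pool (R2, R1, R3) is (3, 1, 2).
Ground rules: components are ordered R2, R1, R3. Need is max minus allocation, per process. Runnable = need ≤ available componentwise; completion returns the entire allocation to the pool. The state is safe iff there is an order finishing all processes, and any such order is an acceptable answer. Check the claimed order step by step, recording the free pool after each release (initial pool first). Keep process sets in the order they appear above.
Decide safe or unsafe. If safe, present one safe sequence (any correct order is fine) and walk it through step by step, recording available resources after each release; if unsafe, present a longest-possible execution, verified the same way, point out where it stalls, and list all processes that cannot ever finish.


The state is UNSAFE.
Key observation: even finishing T_a, T_d, T_b leaves just (4, 4, 4) free — too little R3 for any of the remaining processes.
Going as far as possible: T_a, T_d, T_b; after that, nothing fits. Check, step by step:
  pool = (3, 1, 2)
  T_a needs (3, 0, 1) <= (3, 1, 2) -> finishes; pool += (1, 1, 1) = (4, 2, 3)
  T_d needs (4, 1, 3) <= (4, 2, 3) -> finishes; pool += (0, 1, 1) = (4, 3, 4)
  T_b needs (4, 0, 3) <= (4, 3, 4) -> finishes; pool += (0, 1, 0) = (4, 4, 4)
  T_e still needs (0, 1, 6) but only (4, 4, 4) is free — short on R3
  T_c still needs (2, 2, 5) but only (4, 4, 4) is free — short on R3
  T_i still needs (1, 3, 6) but only (4, 4, 4) is free — short on R3
Processes that can never finish: T_e, T_c and T_i.


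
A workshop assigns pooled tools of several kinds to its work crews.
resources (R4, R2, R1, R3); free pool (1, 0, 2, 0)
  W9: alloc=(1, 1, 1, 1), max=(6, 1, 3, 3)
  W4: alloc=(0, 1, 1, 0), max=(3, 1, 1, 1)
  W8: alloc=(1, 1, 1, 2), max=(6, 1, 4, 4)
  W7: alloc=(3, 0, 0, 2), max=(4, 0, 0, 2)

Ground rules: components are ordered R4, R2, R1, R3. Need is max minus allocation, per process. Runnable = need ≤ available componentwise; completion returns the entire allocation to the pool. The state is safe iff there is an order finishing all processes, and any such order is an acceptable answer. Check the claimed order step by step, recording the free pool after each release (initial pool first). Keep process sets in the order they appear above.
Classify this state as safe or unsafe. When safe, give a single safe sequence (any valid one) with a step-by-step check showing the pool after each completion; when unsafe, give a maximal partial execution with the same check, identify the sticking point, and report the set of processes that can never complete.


UNSAFE — no complete ordering exists.
Key observation: W7, W4 can finish, but then (4, 1, 3, 2) is all there is, and the blocked group's R4 demands exceed it.
The run W7, W4 cannot be extended any further. Step-by-step check:
  pool = (1, 0, 2, 0)
  W7: need (1, 0, 0, 0) fits (1, 0, 2, 0); releases (3, 0, 0, 2), pool now (4, 0, 2, 2)
  W4: need (3, 0, 0, 1) fits (4, 0, 2, 2); releases (0, 1, 1, 0), pool now (4, 1, 3, 2)
  W9 cannot run: need (5, 0, 2, 2) vs free (4, 1, 3, 2) (insufficient R4)
  W8 cannot run: need (5, 0, 3, 2) vs free (4, 1, 3, 2) (insufficient R4)
Permanently blocked: W9 and W8.


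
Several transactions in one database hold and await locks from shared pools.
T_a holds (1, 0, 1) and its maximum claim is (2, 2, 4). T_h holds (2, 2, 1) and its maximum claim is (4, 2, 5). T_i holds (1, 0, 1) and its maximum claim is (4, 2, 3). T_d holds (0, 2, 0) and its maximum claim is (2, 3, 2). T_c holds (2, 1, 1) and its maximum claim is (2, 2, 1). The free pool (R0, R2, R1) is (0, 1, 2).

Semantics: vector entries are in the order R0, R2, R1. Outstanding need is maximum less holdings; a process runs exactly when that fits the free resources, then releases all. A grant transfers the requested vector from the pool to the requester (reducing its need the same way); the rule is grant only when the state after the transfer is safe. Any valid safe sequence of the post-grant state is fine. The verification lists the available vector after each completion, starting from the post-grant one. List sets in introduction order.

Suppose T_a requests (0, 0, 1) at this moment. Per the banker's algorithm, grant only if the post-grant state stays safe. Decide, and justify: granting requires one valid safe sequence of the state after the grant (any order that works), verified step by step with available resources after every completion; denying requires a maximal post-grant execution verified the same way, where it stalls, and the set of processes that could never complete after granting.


GRANT: granting preserves safety; a valid post-grant sequence is T_c, T_a, T_i, T_h, T_d.
Key observation: the transfer keeps a workable pool ((0, 1, 1)); T_c starts the safe sequence.
Verifying the post-grant state step by step:
  pool = (0, 1, 1)
  run T_c (needs (0, 1, 0), free (0, 1, 1)); after release of (2, 1, 1) the pool is (2, 2, 2)
  run T_a (needs (1, 2, 2), free (2, 2, 2)); after release of (1, 0, 2) the pool is (3, 2, 4)
  run T_i (needs (3, 2, 2), free (3, 2, 4)); after release of (1, 0, 1) the pool is (4, 2, 5)
  run T_h (needs (2, 0, 4), free (4, 2, 5)); after release of (2, 2, 1) the pool is (6, 4, 6)
  run T_d (needs (2, 1, 2), free (6, 4, 6)); after release of (0, 2, 0) the pool is (6, 6, 6)


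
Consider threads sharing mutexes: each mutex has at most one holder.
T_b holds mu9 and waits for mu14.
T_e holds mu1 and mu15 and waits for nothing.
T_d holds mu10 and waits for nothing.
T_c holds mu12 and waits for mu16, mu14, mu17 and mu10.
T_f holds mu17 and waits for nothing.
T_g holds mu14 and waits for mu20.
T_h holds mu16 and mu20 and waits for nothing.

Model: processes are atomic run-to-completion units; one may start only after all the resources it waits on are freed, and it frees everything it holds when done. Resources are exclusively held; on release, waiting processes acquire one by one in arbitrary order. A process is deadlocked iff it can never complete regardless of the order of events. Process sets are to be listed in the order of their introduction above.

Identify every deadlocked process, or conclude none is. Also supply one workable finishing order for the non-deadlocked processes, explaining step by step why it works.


Nothing here is deadlocked.
Key observation: the waits form no ring: some process can always run, and its releases unblock the others one by one.
A valid finishing order for the others: T_h, T_e, T_d, T_f, T_g, T_b, T_c.
Walking it through:
  T_h: no waits; runs immediately, freeing mu16 and mu20
  T_e: no waits; runs immediately, freeing mu1 and mu15
  T_d: no waits; runs immediately, freeing mu10
  T_f: no waits; runs immediately, freeing mu17
  T_g waits on mu20 — all released -> runs and releases mu14
  T_b waits on mu14 — all released -> runs and releases mu9
  T_c waits on mu16, mu14, mu17 and mu10 — all released -> runs and releases mu12


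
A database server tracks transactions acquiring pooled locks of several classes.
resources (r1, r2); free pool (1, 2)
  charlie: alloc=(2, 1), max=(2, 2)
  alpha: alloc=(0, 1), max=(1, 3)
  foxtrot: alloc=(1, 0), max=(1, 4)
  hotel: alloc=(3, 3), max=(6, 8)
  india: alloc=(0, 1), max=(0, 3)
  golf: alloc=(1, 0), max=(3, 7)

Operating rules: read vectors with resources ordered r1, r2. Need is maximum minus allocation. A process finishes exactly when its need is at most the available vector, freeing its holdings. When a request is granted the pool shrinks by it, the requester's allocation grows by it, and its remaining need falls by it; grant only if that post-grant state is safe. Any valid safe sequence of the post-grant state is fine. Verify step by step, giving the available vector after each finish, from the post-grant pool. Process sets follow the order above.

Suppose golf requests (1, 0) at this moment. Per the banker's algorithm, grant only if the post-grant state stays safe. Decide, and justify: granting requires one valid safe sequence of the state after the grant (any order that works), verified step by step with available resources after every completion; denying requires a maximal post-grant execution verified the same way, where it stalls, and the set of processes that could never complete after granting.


GRANT: granting preserves safety; a valid post-grant sequence is charlie, india, foxtrot, alpha, hotel, golf.
Key observation: with (0, 2) left after the transfer, charlie can run at once — the state stays safe.
Check on the post-grant state, step by step:
  pool = (0, 2)
  run charlie (needs (0, 1), free (0, 2)); after release of (2, 1) the pool is (2, 3)
  run india (needs (0, 2), free (2, 3)); after release of (0, 1) the pool is (2, 4)
  run foxtrot (needs (0, 4), free (2, 4)); after release of (1, 0) the pool is (3, 4)
  run alpha (needs (1, 2), free (3, 4)); after release of (0, 1) the pool is (3, 5)
  run hotel (needs (3, 5), free (3, 5)); after release of (3, 3) the pool is (6, 8)
  run golf (needs (1, 7), free (6, 8)); after release of (2, 0) the pool is (8, 8)


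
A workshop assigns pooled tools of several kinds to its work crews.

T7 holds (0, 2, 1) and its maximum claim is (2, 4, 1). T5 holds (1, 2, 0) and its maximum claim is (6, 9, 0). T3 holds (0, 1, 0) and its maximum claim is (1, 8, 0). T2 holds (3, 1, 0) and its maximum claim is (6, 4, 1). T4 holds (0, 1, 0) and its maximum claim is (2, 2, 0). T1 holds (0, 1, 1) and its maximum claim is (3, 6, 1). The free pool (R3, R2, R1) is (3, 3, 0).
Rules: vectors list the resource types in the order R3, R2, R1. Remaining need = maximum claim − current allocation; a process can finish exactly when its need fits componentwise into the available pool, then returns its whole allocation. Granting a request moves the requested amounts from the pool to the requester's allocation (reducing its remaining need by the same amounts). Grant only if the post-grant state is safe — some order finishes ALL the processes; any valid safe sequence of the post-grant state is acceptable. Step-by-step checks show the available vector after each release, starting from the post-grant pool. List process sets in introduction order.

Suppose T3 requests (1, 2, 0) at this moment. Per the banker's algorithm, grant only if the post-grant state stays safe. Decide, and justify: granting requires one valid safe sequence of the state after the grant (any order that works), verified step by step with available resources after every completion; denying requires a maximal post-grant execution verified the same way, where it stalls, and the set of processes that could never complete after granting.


DENY: after the grant no complete ordering would exist.
Key observation: after T4, T7 the pool peaks at (2, 4, 1), and each blocked process is short somewhere: T5 on R3, R2; T3 on R2; T2 on R3; T1 on R3, R2.
After a pretend grant, a maximal execution: T4, T7 — then nothing else fits. Verifying each step:
  pool = (2, 1, 0)
  run T4 (needs (2, 1, 0), free (2, 1, 0)); after release of (0, 1, 0) the pool is (2, 2, 0)
  run T7 (needs (2, 2, 0), free (2, 2, 0)); after release of (0, 2, 1) the pool is (2, 4, 1)
  T5 still needs (5, 7, 0) but only (2, 4, 1) is free — short on R3 and R2
  T3 still needs (0, 5, 0) but only (2, 4, 1) is free — short on R2
  T2 still needs (3, 3, 1) but only (2, 4, 1) is free — short on R3
  T1 still needs (3, 5, 0) but only (2, 4, 1) is free — short on R3 and R2
Post-grant, the permanently blocked set is T5, T3, T2 and T1.


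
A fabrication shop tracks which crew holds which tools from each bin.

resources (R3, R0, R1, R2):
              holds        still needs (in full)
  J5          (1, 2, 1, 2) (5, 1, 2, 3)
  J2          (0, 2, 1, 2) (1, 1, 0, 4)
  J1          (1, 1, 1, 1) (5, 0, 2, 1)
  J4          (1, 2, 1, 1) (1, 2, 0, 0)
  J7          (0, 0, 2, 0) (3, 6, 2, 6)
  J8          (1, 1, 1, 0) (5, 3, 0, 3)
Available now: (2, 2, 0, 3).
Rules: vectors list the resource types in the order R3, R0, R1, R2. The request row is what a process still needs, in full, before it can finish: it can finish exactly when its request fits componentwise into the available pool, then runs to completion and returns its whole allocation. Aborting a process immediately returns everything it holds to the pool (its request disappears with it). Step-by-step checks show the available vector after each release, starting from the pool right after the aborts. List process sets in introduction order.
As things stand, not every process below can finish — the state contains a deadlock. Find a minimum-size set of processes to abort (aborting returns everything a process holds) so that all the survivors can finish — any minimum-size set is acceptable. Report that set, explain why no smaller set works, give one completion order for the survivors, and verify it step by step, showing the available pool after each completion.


Minimum abort set: J5 and J8.
Key observation: aborting J5 and J8 returns (2, 3, 2, 2), and J1 — hopeless before — runs at step 4 with the returned capacity in the pool.
Minimality, checking each single-abort alternative: J5 alone leaves J1 blocked (short on R3); J2 alone leaves J5 blocked (short on R3); J1 alone leaves J5 blocked (short on R3); J4 alone leaves J5 blocked (short on R3); J7 alone leaves J5 blocked (short on R3); J8 alone leaves J5 blocked (short on R3).
One survivor order: J4, J7, J2, J1. Walking it through (post-abort pool first):
  pool = (4, 5, 2, 5)
  J4 needs (1, 2, 0, 0) <= (4, 5, 2, 5) -> finishes; pool += (1, 2, 1, 1) = (5, 7, 3, 6)
  J7 needs (3, 6, 2, 6) <= (5, 7, 3, 6) -> finishes; pool += (0, 0, 2, 0) = (5, 7, 5, 6)
  J2 needs (1, 1, 0, 4) <= (5, 7, 5, 6) -> finishes; pool += (0, 2, 1, 2) = (5, 9, 6, 8)
  J1 needs (5, 0, 2, 1) <= (5, 9, 6, 8) -> finishes; pool += (1, 1, 1, 1) = (6, 10, 7, 9)


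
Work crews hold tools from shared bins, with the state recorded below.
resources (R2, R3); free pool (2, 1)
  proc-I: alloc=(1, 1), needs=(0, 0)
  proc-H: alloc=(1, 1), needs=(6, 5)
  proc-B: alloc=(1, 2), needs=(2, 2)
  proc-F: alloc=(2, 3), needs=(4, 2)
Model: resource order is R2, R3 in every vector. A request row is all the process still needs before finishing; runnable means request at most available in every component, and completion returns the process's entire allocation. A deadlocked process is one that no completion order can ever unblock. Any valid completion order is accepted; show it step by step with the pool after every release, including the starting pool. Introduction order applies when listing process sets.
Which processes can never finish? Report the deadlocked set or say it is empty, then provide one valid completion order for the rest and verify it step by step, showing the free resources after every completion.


Nothing here is deadlocked.
Key observation: starting with proc-I, each completion frees enough for the next — no one is permanently blocked.
The rest can finish in the order proc-I, proc-B, proc-F, proc-H. Walking it through:
  pool = (2, 1)
  proc-I: need (0, 0) fits (2, 1); releases (1, 1), pool now (3, 2)
  proc-B: need (2, 2) fits (3, 2); releases (1, 2), pool now (4, 4)
  proc-F: need (4, 2) fits (4, 4); releases (2, 3), pool now (6, 7)
  proc-H: need (6, 5) fits (6, 7); releases (1, 1), pool now (7, 8)


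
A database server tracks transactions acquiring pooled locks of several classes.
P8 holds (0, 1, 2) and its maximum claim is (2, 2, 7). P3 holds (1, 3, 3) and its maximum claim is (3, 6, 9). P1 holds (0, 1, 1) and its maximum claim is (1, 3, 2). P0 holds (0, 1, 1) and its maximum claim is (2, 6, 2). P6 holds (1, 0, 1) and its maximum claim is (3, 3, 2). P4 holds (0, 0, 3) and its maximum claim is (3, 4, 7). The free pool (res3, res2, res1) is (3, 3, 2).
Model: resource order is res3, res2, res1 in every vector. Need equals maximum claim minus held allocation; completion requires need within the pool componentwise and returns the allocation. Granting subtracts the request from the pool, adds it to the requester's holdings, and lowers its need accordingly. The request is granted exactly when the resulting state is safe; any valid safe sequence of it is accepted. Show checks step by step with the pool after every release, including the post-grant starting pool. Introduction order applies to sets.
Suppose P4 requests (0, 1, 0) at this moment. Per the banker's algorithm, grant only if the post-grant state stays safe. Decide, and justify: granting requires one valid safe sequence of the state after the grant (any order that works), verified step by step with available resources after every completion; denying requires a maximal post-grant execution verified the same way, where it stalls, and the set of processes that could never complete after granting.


GRANT — the state after the grant stays safe, e.g. via P1, P6, P4, P3, P8, P0.
Key observation: after the grant the pool drops to (3, 2, 2), which still lets P1 finish first and unwind the rest.
Step-by-step check of the post-grant state:
  pool = (3, 2, 2)
  run P1 (needs (1, 2, 1), free (3, 2, 2)); after release of (0, 1, 1) the pool is (3, 3, 3)
  run P6 (needs (2, 3, 1), free (3, 3, 3)); after release of (1, 0, 1) the pool is (4, 3, 4)
  run P4 (needs (3, 3, 4), free (4, 3, 4)); after release of (0, 1, 3) the pool is (4, 4, 7)
  run P3 (needs (2, 3, 6), free (4, 4, 7)); after release of (1, 3, 3) the pool is (5, 7, 10)
  run P8 (needs (2, 1, 5), free (5, 7, 10)); after release of (0, 1, 2) the pool is (5, 8, 12)
  run P0 (needs (2, 5, 1), free (5, 8, 12)); after release of (0, 1, 1) the pool is (5, 9, 13)


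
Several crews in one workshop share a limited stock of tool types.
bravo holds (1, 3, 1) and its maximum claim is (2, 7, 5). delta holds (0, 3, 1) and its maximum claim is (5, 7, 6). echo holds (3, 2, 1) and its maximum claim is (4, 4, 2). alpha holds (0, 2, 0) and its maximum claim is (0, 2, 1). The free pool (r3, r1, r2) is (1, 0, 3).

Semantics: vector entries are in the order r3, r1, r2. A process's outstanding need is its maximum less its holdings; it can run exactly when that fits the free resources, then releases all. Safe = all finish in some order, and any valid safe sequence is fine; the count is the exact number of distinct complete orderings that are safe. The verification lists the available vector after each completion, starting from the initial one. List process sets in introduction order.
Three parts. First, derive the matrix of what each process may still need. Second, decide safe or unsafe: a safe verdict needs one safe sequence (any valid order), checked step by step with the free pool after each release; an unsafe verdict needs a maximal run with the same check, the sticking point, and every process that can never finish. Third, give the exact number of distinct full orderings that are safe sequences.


(1) Outstanding need per process (order r3, r1, r2):
  bravo: (1, 4, 4)
  delta: (5, 4, 5)
  echo: (1, 2, 1)
  alpha: (0, 0, 1)
(2) The state is SAFE; one workable sequence: alpha, echo, bravo, delta.
Key observation: echo marks the first exact bind of the order: its need (1, 2, 1) fits the free (1, 2, 3) with zero slack on a requested resource.
Step-by-step check:
  pool = (1, 0, 3)
  alpha: need (0, 0, 1) fits (1, 0, 3); releases (0, 2, 0), pool now (1, 2, 3)
  echo: need (1, 2, 1) fits (1, 2, 3); releases (3, 2, 1), pool now (4, 4, 4)
  bravo: need (1, 4, 4) fits (4, 4, 4); releases (1, 3, 1), pool now (5, 7, 5)
  delta: need (5, 4, 5) fits (5, 7, 5); releases (0, 3, 1), pool now (5, 10, 6)
(3) The exact count: 1 of the possible complete orderings is a safe sequence.


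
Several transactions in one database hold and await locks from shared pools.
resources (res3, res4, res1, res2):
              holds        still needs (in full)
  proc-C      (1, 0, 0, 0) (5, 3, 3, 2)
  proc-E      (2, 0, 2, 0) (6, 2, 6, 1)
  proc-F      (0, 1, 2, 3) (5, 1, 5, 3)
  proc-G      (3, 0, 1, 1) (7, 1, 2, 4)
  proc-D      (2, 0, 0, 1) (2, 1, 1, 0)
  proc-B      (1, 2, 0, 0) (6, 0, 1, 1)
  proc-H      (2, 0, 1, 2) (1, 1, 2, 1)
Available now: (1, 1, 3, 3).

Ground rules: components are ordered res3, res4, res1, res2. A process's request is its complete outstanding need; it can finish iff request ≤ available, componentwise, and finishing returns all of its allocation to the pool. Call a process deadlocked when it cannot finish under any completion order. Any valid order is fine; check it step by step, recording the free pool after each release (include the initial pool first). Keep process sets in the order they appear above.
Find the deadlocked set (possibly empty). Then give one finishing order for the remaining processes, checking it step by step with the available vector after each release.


The deadlocked set is proc-C, proc-E, proc-F, proc-G and proc-B.
Key observation: after proc-H, proc-D the pool peaks at (5, 1, 4, 6), and each blocked process is short somewhere: proc-C on res4; proc-E on res3, res4, res1; proc-F on res1; proc-G on res3; proc-B on res3.
A valid finishing order for the others: proc-H, proc-D. Walking it through:
  pool = (1, 1, 3, 3)
  proc-H needs (1, 1, 2, 1) <= (1, 1, 3, 3) -> finishes; pool += (2, 0, 1, 2) = (3, 1, 4, 5)
  proc-D needs (2, 1, 1, 0) <= (3, 1, 4, 5) -> finishes; pool += (2, 0, 0, 1) = (5, 1, 4, 6)
The blocked processes can never fit:
  proc-C still needs (5, 3, 3, 2) but only (5, 1, 4, 6) is free — short on res4
  proc-E still needs (6, 2, 6, 1) but only (5, 1, 4, 6) is free — short on res3, res4 and res1
  proc-F still needs (5, 1, 5, 3) but only (5, 1, 4, 6) is free — short on res1
  proc-G still needs (7, 1, 2, 4) but only (5, 1, 4, 6) is free — short on res3
  proc-B still needs (6, 0, 1, 1) but only (5, 1, 4, 6) is free — short on res3


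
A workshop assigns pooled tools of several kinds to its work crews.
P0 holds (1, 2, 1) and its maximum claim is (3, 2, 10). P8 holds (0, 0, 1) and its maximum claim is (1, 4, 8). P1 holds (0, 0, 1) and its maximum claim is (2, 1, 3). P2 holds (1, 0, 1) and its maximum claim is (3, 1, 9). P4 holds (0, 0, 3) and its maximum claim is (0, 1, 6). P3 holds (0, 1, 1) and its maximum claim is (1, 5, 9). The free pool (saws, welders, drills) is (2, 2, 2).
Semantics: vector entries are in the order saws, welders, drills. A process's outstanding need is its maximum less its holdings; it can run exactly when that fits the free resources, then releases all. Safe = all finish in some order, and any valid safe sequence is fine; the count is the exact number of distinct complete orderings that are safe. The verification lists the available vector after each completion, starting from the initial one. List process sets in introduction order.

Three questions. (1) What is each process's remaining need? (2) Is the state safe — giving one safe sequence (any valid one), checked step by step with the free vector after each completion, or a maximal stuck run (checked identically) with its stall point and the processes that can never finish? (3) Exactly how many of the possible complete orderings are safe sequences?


(1) Remaining need (order saws, welders, drills):
  P0: (2, 0, 9)
  P8: (1, 4, 7)
  P1: (2, 1, 2)
  P2: (2, 1, 8)
  P4: (0, 1, 3)
  P3: (1, 4, 8)
(2) The state is UNSAFE.
Key observation: drills is the bottleneck — with P1, P4 done the pool holds (2, 2, 6), short of every remaining need.
The run P1, P4 cannot be extended any further. Verifying each step:
  pool = (2, 2, 2)
  run P1 (needs (2, 1, 2), free (2, 2, 2)); after release of (0, 0, 1) the pool is (2, 2, 3)
  run P4 (needs (0, 1, 3), free (2, 2, 3)); after release of (0, 0, 3) the pool is (2, 2, 6)
  P0 cannot run: need (2, 0, 9) vs free (2, 2, 6) (insufficient drills)
  P8 cannot run: need (1, 4, 7) vs free (2, 2, 6) (insufficient welders and drills)
  P2 cannot run: need (2, 1, 8) vs free (2, 2, 6) (insufficient drills)
  P3 cannot run: need (1, 4, 8) vs free (2, 2, 6) (insufficient welders and drills)
Never able to finish: P0, P8, P2 and P3.
(3) Precisely 0 of the possible complete orderings are safe sequences.
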